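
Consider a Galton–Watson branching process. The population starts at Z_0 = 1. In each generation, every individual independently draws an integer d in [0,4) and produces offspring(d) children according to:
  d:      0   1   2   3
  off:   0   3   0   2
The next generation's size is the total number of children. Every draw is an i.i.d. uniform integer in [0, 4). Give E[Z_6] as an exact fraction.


Outcome values over d=0..3: [0, 3, 0, 2]
Σy = 5, Σy² = 13, M = 4
μ = 5/4 = 5/4,  σ² = 13/4 − (5/4)² = 27/16
E[Z_0] = 1
E[Z_1] = 5/4·E[Z_0] = 5/4
E[Z_2] = 5/4·E[Z_1] = 25/16
E[Z_3] = 5/4·E[Z_2] = 125/64
E[Z_4] = 5/4·E[Z_3] = 625/256
E[Z_5] = 5/4·E[Z_4] = 3125/1024
E[Z_6] = 5/4·E[Z_5] = 15625/4096

15625/4096


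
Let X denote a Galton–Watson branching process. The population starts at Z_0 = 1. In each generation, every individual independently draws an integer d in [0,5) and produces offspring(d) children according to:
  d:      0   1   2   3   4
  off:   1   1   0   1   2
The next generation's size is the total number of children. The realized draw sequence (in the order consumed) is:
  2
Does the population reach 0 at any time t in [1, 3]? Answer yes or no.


yes

gen 0: Z_0=1, draws=[2], offspring=[0], Z_1=0
gen 1: Z_1=0, draws=[], offspring=[], Z_2=0
gen 2: Z_2=0, draws=[], offspring=[], Z_3=0


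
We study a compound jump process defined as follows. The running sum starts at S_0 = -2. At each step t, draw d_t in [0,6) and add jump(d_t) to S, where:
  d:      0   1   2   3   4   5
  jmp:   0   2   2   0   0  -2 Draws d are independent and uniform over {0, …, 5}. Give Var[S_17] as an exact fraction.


Outcome values over d=0..5: [0, 2, 2, 0, 0, -2]
Σy = 2, Σy² = 12, M = 6
μ = 2/6 = 1/3,  σ² = 12/6 − (1/3)² = 17/9
Independent increments: Var[S_17] = 17·σ² = 17·(17/9) = 289/9

289/9


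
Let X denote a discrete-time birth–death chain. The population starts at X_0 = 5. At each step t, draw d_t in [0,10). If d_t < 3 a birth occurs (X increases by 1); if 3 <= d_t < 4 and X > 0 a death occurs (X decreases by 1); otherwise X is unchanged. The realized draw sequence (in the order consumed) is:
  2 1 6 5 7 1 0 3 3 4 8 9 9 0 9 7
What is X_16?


8

t=0: X=5, d=2 → birth, X_1=6
t=1: X=6, d=1 → birth, X_2=7
t=2: X=7, d=6 → hold, X_3=7
t=3: X=7, d=5 → hold, X_4=7
t=4: X=7, d=7 → hold, X_5=7
t=5: X=7, d=1 → birth, X_6=8
t=6: X=8, d=0 → birth, X_7=9
t=7: X=9, d=3 → death, X_8=8
t=8: X=8, d=3 → death, X_9=7
t=9: X=7, d=4 → hold, X_10=7
t=10: X=7, d=8 → hold, X_11=7
t=11: X=7, d=9 → hold, X_12=7
t=12: X=7, d=9 → hold, X_13=7
t=13: X=7, d=0 → birth, X_14=8
t=14: X=8, d=9 → hold, X_15=8
t=15: X=8, d=7 → hold, X_16=8


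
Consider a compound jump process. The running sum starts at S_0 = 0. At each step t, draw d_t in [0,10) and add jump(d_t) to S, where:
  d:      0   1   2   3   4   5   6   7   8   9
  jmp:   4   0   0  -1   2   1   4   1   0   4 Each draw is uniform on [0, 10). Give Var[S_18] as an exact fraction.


117/2

Outcome values over d=0..9: [4, 0, 0, -1, 2, 1, 4, 1, 0, 4]
Σy = 15, Σy² = 55, M = 10
μ = 15/10 = 3/2,  σ² = 55/10 − (3/2)² = 13/4
Independent increments: Var[S_18] = 18·σ² = 18·(13/4) = 117/2


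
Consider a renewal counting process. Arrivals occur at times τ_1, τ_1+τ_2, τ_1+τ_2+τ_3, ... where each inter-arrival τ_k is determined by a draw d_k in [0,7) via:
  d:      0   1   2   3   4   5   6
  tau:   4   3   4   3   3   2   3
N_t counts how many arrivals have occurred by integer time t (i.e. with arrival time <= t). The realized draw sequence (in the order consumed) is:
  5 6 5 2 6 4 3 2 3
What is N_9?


draw d_1=5: τ_1=2, arrival time A_1=2
draw d_2=6: τ_2=3, arrival time A_2=5
draw d_3=5: τ_3=2, arrival time A_3=7
draw d_4=2: τ_4=4, arrival time A_4=11
draw d_5=6: τ_5=3, arrival time A_5=14
draw d_6=4: τ_6=3, arrival time A_6=17
draw d_7=3: τ_7=3, arrival time A_7=20
draw d_8=2: τ_8=4, arrival time A_8=24
draw d_9=3: τ_9=3, arrival time A_9=27
N_t over t=0..9: 0:0 1:0 2:1 3:1 4:1 5:2 6:2 7:3 8:3 9:3

3


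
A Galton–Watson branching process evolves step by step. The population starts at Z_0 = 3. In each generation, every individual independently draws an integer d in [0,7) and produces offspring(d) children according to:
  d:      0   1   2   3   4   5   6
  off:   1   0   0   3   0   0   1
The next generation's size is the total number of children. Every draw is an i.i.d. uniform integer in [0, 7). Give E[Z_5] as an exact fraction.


Outcome values over d=0..6: [1, 0, 0, 3, 0, 0, 1]
Σy = 5, Σy² = 11, M = 7
μ = 5/7 = 5/7,  σ² = 11/7 − (5/7)² = 52/49
E[Z_0] = 3
E[Z_1] = 5/7·E[Z_0] = 15/7
E[Z_2] = 5/7·E[Z_1] = 75/49
E[Z_3] = 5/7·E[Z_2] = 375/343
E[Z_4] = 5/7·E[Z_3] = 1875/2401
E[Z_5] = 5/7·E[Z_4] = 9375/16807

9375/16807


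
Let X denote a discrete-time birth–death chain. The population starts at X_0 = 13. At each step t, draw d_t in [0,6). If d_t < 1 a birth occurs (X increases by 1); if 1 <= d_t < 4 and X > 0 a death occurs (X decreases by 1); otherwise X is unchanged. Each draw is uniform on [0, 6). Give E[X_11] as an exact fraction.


28/3

X can drop by at most 1 per step and X_0 = 13 > T = 11, so X_t >= 13 − t >= 2 > 0 for every t <= 11: the floor at 0 (the 'and X > 0' condition) never binds. Hence X_11 = X_0 + Σ_{t<11} Y_t with i.i.d. increments Y_t = y(d_t) ∈ {+1, −1, 0}.
Outcome values over d=0..5: [1, -1, -1, -1, 0, 0]
Σy = -2, Σy² = 4, M = 6
μ = -2/6 = -1/3,  σ² = 4/6 − (-1/3)² = 5/9
E[X_11] = 13 + 11·(-1/3) = 28/3


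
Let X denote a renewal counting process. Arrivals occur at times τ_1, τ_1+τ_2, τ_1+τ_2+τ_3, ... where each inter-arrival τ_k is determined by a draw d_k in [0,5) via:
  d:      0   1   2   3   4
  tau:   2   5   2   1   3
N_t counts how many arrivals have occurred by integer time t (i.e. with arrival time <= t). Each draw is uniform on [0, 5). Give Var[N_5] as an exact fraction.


5634784/9765625

Inter-arrival values over d=0..4: [2, 5, 2, 1, 3]
Each d has probability 1/5, so the pmf of τ is: f(1) = 1/5, f(2) = 2/5, f(3) = 1/5, f(5) = 1/5
Let p_n(j) = P(N_n = j), with p_0 = [1]. Condition on τ_1: p_n(0) = P(τ > n), and for j >= 1, p_n(j) = Σ_{k<=n} f(k)·p_{n−k}(j−1)
p_1 = [4/5, 1/5]  (j = 0..1)
p_2 = [2/5, 14/25, 1/25]  (j = 0..2)
p_3 = [1/5, 3/5, 24/125, 1/125]  (j = 0..3)
p_4 = [1/5, 9/25, 48/125, 34/625, 1/625]  (j = 0..4)
p_5 = [0, 2/5, 53/125, 101/625, 44/3125, 1/3125]  (j = 0..5)
E[N_5] = Σ j·p_5(j) = 5596/3125;  E[N_5²] = Σ j²·p_5(j) = 11824/3125
Var[N_5] = 11824/3125 − (5596/3125)² = 5634784/9765625


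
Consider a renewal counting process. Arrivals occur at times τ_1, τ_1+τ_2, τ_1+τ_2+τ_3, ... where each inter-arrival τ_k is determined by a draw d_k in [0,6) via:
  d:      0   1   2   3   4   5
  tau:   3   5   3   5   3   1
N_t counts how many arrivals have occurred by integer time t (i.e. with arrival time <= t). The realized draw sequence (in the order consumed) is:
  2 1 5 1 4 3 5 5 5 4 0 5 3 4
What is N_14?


draw d_1=2: τ_1=3, arrival time A_1=3
draw d_2=1: τ_2=5, arrival time A_2=8
draw d_3=5: τ_3=1, arrival time A_3=9
draw d_4=1: τ_4=5, arrival time A_4=14
draw d_5=4: τ_5=3, arrival time A_5=17
draw d_6=3: τ_6=5, arrival time A_6=22
draw d_7=5: τ_7=1, arrival time A_7=23
draw d_8=5: τ_8=1, arrival time A_8=24
draw d_9=5: τ_9=1, arrival time A_9=25
draw d_10=4: τ_10=3, arrival time A_10=28
draw d_11=0: τ_11=3, arrival time A_11=31
draw d_12=5: τ_12=1, arrival time A_12=32
draw d_13=3: τ_13=5, arrival time A_13=37
draw d_14=4: τ_14=3, arrival time A_14=40
N_t over t=0..14: 0:0 1:0 2:0 3:1 4:1 5:1 6:1 7:1 8:2 9:3 10:3 11:3 12:3 13:3 14:4

4


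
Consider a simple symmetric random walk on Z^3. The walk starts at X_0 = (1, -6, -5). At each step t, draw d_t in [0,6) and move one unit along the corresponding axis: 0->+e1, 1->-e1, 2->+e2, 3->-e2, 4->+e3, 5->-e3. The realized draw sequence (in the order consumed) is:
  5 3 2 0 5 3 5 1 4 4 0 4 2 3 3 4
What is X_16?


(2, -8, -4)

t=0: X=(1, -6, -5), d=5 → -e3, X_1=(1, -6, -6)
t=1: X=(1, -6, -6), d=3 → -e2, X_2=(1, -7, -6)
t=2: X=(1, -7, -6), d=2 → +e2, X_3=(1, -6, -6)
t=3: X=(1, -6, -6), d=0 → +e1, X_4=(2, -6, -6)
t=4: X=(2, -6, -6), d=5 → -e3, X_5=(2, -6, -7)
t=5: X=(2, -6, -7), d=3 → -e2, X_6=(2, -7, -7)
t=6: X=(2, -7, -7), d=5 → -e3, X_7=(2, -7, -8)
t=7: X=(2, -7, -8), d=1 → -e1, X_8=(1, -7, -8)
t=8: X=(1, -7, -8), d=4 → +e3, X_9=(1, -7, -7)
t=9: X=(1, -7, -7), d=4 → +e3, X_10=(1, -7, -6)
t=10: X=(1, -7, -6), d=0 → +e1, X_11=(2, -7, -6)
t=11: X=(2, -7, -6), d=4 → +e3, X_12=(2, -7, -5)
t=12: X=(2, -7, -5), d=2 → +e2, X_13=(2, -6, -5)
t=13: X=(2, -6, -5), d=3 → -e2, X_14=(2, -7, -5)
t=14: X=(2, -7, -5), d=3 → -e2, X_15=(2, -8, -5)
t=15: X=(2, -8, -5), d=4 → +e3, X_16=(2, -8, -4)


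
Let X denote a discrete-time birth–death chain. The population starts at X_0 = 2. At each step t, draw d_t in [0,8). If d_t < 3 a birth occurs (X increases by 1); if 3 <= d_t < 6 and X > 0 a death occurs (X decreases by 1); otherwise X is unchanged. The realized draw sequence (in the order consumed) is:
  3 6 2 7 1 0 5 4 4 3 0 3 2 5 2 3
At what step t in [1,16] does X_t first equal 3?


t=0: X=2, d=3 → death, X_1=1
t=1: X=1, d=6 → hold, X_2=1
t=2: X=1, d=2 → birth, X_3=2
t=3: X=2, d=7 → hold, X_4=2
t=4: X=2, d=1 → birth, X_5=3
t=5: X=3, d=0 → birth, X_6=4
t=6: X=4, d=5 → death, X_7=3
t=7: X=3, d=4 → death, X_8=2
t=8: X=2, d=4 → death, X_9=1
t=9: X=1, d=3 → death, X_10=0
t=10: X=0, d=0 → birth, X_11=1
t=11: X=1, d=3 → death, X_12=0
t=12: X=0, d=2 → birth, X_13=1
t=13: X=1, d=5 → death, X_14=0
t=14: X=0, d=2 → birth, X_15=1
t=15: X=1, d=3 → death, X_16=0

5


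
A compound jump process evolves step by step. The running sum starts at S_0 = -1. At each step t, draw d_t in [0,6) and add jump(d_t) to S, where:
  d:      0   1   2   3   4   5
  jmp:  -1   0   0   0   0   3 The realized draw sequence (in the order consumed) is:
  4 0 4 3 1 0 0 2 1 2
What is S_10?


t=0: S=-1, d=4, jump=0, S_1=-1
t=1: S=-1, d=0, jump=-1, S_2=-2
t=2: S=-2, d=4, jump=0, S_3=-2
t=3: S=-2, d=3, jump=0, S_4=-2
t=4: S=-2, d=1, jump=0, S_5=-2
t=5: S=-2, d=0, jump=-1, S_6=-3
t=6: S=-3, d=0, jump=-1, S_7=-4
t=7: S=-4, d=2, jump=0, S_8=-4
t=8: S=-4, d=1, jump=0, S_9=-4
t=9: S=-4, d=2, jump=0, S_10=-4

-4


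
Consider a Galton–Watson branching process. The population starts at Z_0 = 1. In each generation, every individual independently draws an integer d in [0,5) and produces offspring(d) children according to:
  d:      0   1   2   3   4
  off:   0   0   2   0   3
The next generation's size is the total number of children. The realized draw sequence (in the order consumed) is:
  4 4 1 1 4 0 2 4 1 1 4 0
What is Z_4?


gen 0: Z_0=1, draws=[4], offspring=[3], Z_1=3
gen 1: Z_1=3, draws=[4, 1, 1], offspring=[3, 0, 0], Z_2=3
gen 2: Z_2=3, draws=[4, 0, 2], offspring=[3, 0, 2], Z_3=5
gen 3: Z_3=5, draws=[4, 1, 1, 4, 0], offspring=[3, 0, 0, 3, 0], Z_4=6

6


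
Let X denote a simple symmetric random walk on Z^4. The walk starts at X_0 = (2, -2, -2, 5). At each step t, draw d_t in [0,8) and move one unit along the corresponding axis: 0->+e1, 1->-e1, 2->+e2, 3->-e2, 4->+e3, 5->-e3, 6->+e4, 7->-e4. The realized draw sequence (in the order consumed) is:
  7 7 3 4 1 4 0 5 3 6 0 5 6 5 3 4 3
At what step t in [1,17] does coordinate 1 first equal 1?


5

t=0: X=(2, -2, -2, 5), d=7 → -e4, X_1=(2, -2, -2, 4)
t=1: X=(2, -2, -2, 4), d=7 → -e4, X_2=(2, -2, -2, 3)
t=2: X=(2, -2, -2, 3), d=3 → -e2, X_3=(2, -3, -2, 3)
t=3: X=(2, -3, -2, 3), d=4 → +e3, X_4=(2, -3, -1, 3)
t=4: X=(2, -3, -1, 3), d=1 → -e1, X_5=(1, -3, -1, 3)
t=5: X=(1, -3, -1, 3), d=4 → +e3, X_6=(1, -3, 0, 3)
t=6: X=(1, -3, 0, 3), d=0 → +e1, X_7=(2, -3, 0, 3)
t=7: X=(2, -3, 0, 3), d=5 → -e3, X_8=(2, -3, -1, 3)
t=8: X=(2, -3, -1, 3), d=3 → -e2, X_9=(2, -4, -1, 3)
t=9: X=(2, -4, -1, 3), d=6 → +e4, X_10=(2, -4, -1, 4)
t=10: X=(2, -4, -1, 4), d=0 → +e1, X_11=(3, -4, -1, 4)
t=11: X=(3, -4, -1, 4), d=5 → -e3, X_12=(3, -4, -2, 4)
t=12: X=(3, -4, -2, 4), d=6 → +e4, X_13=(3, -4, -2, 5)
t=13: X=(3, -4, -2, 5), d=5 → -e3, X_14=(3, -4, -3, 5)
t=14: X=(3, -4, -3, 5), d=3 → -e2, X_15=(3, -5, -3, 5)
t=15: X=(3, -5, -3, 5), d=4 → +e3, X_16=(3, -5, -2, 5)
t=16: X=(3, -5, -2, 5), d=3 → -e2, X_17=(3, -6, -2, 5)


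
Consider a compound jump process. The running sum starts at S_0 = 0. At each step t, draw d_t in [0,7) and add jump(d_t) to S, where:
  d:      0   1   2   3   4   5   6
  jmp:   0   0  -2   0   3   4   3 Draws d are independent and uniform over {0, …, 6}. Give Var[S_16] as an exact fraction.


3232/49

Outcome values over d=0..6: [0, 0, -2, 0, 3, 4, 3]
Σy = 8, Σy² = 38, M = 7
μ = 8/7 = 8/7,  σ² = 38/7 − (8/7)² = 202/49
Independent increments: Var[S_16] = 16·σ² = 16·(202/49) = 3232/49


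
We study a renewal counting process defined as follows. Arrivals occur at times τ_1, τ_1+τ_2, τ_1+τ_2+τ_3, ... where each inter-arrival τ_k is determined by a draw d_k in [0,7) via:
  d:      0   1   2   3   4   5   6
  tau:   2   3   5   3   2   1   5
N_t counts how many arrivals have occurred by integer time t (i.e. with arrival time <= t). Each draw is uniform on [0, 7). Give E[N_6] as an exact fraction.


208916/117649

Inter-arrival values over d=0..6: [2, 3, 5, 3, 2, 1, 5]
Each d has probability 1/7, so the pmf of τ is: f(1) = 1/7, f(2) = 2/7, f(3) = 2/7, f(5) = 2/7
Renewal equation for m(n) = E[N_n]: condition on τ_1 = k (if k <= n, one arrival plus a fresh copy on the remaining n−k steps): m(n) = F(n) + Σ_{k<=n} f(k)·m(n−k), where F(n) = P(τ <= n) and m(0) = 0
m(1) = F(1) = 1/7
m(2) = F(2) + f(1)·m(1) = 3/7 + 1/7·1/7 = 22/49
m(3) = F(3) + f(1)·m(2) + f(2)·m(1) = 5/7 + 1/7·22/49 + 2/7·1/7 = 281/343
m(4) = F(4) + f(1)·m(3) + f(2)·m(2) + f(3)·m(1) = 5/7 + 1/7·281/343 + 2/7·22/49 + 2/7·1/7 = 2402/2401
m(5) = F(5) + f(1)·m(4) + f(2)·m(3) + f(3)·m(2) = 1 + 1/7·2402/2401 + 2/7·281/343 + 2/7·22/49 = 25299/16807
m(6) = F(6) + f(1)·m(5) + f(2)·m(4) + f(3)·m(3) + f(5)·m(1) = 1 + 1/7·25299/16807 + 2/7·2402/2401 + 2/7·281/343 + 2/7·1/7 = 208916/117649
E[N_6] = m(6) = 208916/117649


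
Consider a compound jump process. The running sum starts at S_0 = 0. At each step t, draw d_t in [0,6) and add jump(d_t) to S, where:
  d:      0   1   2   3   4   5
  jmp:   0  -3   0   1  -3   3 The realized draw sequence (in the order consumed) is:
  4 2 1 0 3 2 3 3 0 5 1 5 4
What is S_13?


-3

t=0: S=0, d=4, jump=-3, S_1=-3
t=1: S=-3, d=2, jump=0, S_2=-3
t=2: S=-3, d=1, jump=-3, S_3=-6
t=3: S=-6, d=0, jump=0, S_4=-6
t=4: S=-6, d=3, jump=1, S_5=-5
t=5: S=-5, d=2, jump=0, S_6=-5
t=6: S=-5, d=3, jump=1, S_7=-4
t=7: S=-4, d=3, jump=1, S_8=-3
t=8: S=-3, d=0, jump=0, S_9=-3
t=9: S=-3, d=5, jump=3, S_10=0
t=10: S=0, d=1, jump=-3, S_11=-3
t=11: S=-3, d=5, jump=3, S_12=0
t=12: S=0, d=4, jump=-3, S_13=-3


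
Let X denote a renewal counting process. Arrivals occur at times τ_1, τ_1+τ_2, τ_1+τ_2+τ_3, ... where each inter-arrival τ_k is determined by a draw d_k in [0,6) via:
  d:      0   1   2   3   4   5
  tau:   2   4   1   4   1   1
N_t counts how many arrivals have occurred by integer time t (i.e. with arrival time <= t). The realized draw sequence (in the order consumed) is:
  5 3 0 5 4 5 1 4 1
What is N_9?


5

draw d_1=5: τ_1=1, arrival time A_1=1
draw d_2=3: τ_2=4, arrival time A_2=5
draw d_3=0: τ_3=2, arrival time A_3=7
draw d_4=5: τ_4=1, arrival time A_4=8
draw d_5=4: τ_5=1, arrival time A_5=9
draw d_6=5: τ_6=1, arrival time A_6=10
draw d_7=1: τ_7=4, arrival time A_7=14
draw d_8=4: τ_8=1, arrival time A_8=15
draw d_9=1: τ_9=4, arrival time A_9=19
N_t over t=0..9: 0:0 1:1 2:1 3:1 4:1 5:2 6:2 7:3 8:4 9:5


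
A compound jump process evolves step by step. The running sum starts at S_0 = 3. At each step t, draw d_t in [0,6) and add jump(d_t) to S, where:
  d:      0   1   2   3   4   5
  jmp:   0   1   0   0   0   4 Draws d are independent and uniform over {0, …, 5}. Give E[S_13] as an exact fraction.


Outcome values over d=0..5: [0, 1, 0, 0, 0, 4]
Σy = 5, Σy² = 17, M = 6
μ = 5/6 = 5/6,  σ² = 17/6 − (5/6)² = 77/36
E[S_13] = 3 + 13·(5/6) = 83/6

83/6


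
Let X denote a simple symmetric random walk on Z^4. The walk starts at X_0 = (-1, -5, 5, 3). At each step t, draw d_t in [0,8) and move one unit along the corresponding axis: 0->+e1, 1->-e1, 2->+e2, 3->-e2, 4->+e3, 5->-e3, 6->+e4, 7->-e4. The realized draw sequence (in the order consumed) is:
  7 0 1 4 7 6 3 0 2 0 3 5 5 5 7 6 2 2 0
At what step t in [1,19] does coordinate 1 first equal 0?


t=0: X=(-1, -5, 5, 3), d=7 → -e4, X_1=(-1, -5, 5, 2)
t=1: X=(-1, -5, 5, 2), d=0 → +e1, X_2=(0, -5, 5, 2)
t=2: X=(0, -5, 5, 2), d=1 → -e1, X_3=(-1, -5, 5, 2)
t=3: X=(-1, -5, 5, 2), d=4 → +e3, X_4=(-1, -5, 6, 2)
t=4: X=(-1, -5, 6, 2), d=7 → -e4, X_5=(-1, -5, 6, 1)
t=5: X=(-1, -5, 6, 1), d=6 → +e4, X_6=(-1, -5, 6, 2)
t=6: X=(-1, -5, 6, 2), d=3 → -e2, X_7=(-1, -6, 6, 2)
t=7: X=(-1, -6, 6, 2), d=0 → +e1, X_8=(0, -6, 6, 2)
t=8: X=(0, -6, 6, 2), d=2 → +e2, X_9=(0, -5, 6, 2)
t=9: X=(0, -5, 6, 2), d=0 → +e1, X_10=(1, -5, 6, 2)
t=10: X=(1, -5, 6, 2), d=3 → -e2, X_11=(1, -6, 6, 2)
t=11: X=(1, -6, 6, 2), d=5 → -e3, X_12=(1, -6, 5, 2)
t=12: X=(1, -6, 5, 2), d=5 → -e3, X_13=(1, -6, 4, 2)
t=13: X=(1, -6, 4, 2), d=5 → -e3, X_14=(1, -6, 3, 2)
t=14: X=(1, -6, 3, 2), d=7 → -e4, X_15=(1, -6, 3, 1)
t=15: X=(1, -6, 3, 1), d=6 → +e4, X_16=(1, -6, 3, 2)
t=16: X=(1, -6, 3, 2), d=2 → +e2, X_17=(1, -5, 3, 2)
t=17: X=(1, -5, 3, 2), d=2 → +e2, X_18=(1, -4, 3, 2)
t=18: X=(1, -4, 3, 2), d=0 → +e1, X_19=(2, -4, 3, 2)

2


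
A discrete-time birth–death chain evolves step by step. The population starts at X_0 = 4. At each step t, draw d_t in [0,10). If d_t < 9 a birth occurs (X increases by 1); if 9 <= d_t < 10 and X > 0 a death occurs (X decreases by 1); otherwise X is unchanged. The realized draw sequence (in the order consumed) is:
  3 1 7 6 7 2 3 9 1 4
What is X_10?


12

t=0: X=4, d=3 → birth, X_1=5
t=1: X=5, d=1 → birth, X_2=6
t=2: X=6, d=7 → birth, X_3=7
t=3: X=7, d=6 → birth, X_4=8
t=4: X=8, d=7 → birth, X_5=9
t=5: X=9, d=2 → birth, X_6=10
t=6: X=10, d=3 → birth, X_7=11
t=7: X=11, d=9 → death, X_8=10
t=8: X=10, d=1 → birth, X_9=11
t=9: X=11, d=4 → birth, X_10=12


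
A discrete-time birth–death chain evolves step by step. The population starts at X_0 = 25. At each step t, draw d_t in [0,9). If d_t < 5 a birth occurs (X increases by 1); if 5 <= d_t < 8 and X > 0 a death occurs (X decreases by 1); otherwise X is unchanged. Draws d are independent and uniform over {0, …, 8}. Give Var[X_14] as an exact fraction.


952/81

X can drop by at most 1 per step and X_0 = 25 > T = 14, so X_t >= 25 − t >= 11 > 0 for every t <= 14: the floor at 0 (the 'and X > 0' condition) never binds. Hence X_14 = X_0 + Σ_{t<14} Y_t with i.i.d. increments Y_t = y(d_t) ∈ {+1, −1, 0}.
Outcome values over d=0..8: [1, 1, 1, 1, 1, -1, -1, -1, 0]
Σy = 2, Σy² = 8, M = 9
μ = 2/9 = 2/9,  σ² = 8/9 − (2/9)² = 68/81
Independent increments: Var[X_14] = 14·σ² = 14·(68/81) = 952/81


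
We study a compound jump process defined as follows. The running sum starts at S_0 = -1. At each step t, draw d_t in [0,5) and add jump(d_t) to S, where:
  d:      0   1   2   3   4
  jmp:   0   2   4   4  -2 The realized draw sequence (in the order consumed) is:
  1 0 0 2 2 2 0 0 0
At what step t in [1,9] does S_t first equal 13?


t=0: S=-1, d=1, jump=2, S_1=1
t=1: S=1, d=0, jump=0, S_2=1
t=2: S=1, d=0, jump=0, S_3=1
t=3: S=1, d=2, jump=4, S_4=5
t=4: S=5, d=2, jump=4, S_5=9
t=5: S=9, d=2, jump=4, S_6=13
t=6: S=13, d=0, jump=0, S_7=13
t=7: S=13, d=0, jump=0, S_8=13
t=8: S=13, d=0, jump=0, S_9=13

6


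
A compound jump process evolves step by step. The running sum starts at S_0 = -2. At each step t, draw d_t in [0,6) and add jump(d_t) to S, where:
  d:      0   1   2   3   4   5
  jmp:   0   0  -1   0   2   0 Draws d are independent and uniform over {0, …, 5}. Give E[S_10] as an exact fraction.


Outcome values over d=0..5: [0, 0, -1, 0, 2, 0]
Σy = 1, Σy² = 5, M = 6
μ = 1/6 = 1/6,  σ² = 5/6 − (1/6)² = 29/36
E[S_10] = -2 + 10·(1/6) = -1/3

-1/3


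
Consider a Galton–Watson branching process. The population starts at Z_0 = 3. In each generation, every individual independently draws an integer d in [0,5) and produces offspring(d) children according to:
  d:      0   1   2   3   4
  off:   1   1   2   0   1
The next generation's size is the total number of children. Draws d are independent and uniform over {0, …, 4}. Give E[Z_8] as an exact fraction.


3

Outcome values over d=0..4: [1, 1, 2, 0, 1]
Σy = 5, Σy² = 7, M = 5
μ = 5/5 = 1,  σ² = 7/5 − (1)² = 2/5
E[Z_0] = 3
E[Z_1] = 1·E[Z_0] = 3
E[Z_2] = 1·E[Z_1] = 3
E[Z_3] = 1·E[Z_2] = 3
E[Z_4] = 1·E[Z_3] = 3
E[Z_5] = 1·E[Z_4] = 3
E[Z_6] = 1·E[Z_5] = 3
E[Z_7] = 1·E[Z_6] = 3
E[Z_8] = 1·E[Z_7] = 3


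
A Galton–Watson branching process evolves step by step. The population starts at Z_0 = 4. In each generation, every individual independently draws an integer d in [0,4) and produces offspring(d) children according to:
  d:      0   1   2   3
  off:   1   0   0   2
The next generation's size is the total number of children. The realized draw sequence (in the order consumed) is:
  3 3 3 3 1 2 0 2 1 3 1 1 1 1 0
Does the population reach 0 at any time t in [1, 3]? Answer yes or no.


no

gen 0: Z_0=4, draws=[3, 3, 3, 3], offspring=[2, 2, 2, 2], Z_1=8
gen 1: Z_1=8, draws=[1, 2, 0, 2, 1, 3, 1, 1], offspring=[0, 0, 1, 0, 0, 2, 0, 0], Z_2=3
gen 2: Z_2=3, draws=[1, 1, 0], offspring=[0, 0, 1], Z_3=1


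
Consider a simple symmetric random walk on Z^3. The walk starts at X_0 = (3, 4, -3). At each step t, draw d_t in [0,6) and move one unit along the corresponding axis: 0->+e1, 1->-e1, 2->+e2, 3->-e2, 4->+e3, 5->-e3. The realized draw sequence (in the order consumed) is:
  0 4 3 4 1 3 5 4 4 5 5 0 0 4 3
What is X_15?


t=0: X=(3, 4, -3), d=0 → +e1, X_1=(4, 4, -3)
t=1: X=(4, 4, -3), d=4 → +e3, X_2=(4, 4, -2)
t=2: X=(4, 4, -2), d=3 → -e2, X_3=(4, 3, -2)
t=3: X=(4, 3, -2), d=4 → +e3, X_4=(4, 3, -1)
t=4: X=(4, 3, -1), d=1 → -e1, X_5=(3, 3, -1)
t=5: X=(3, 3, -1), d=3 → -e2, X_6=(3, 2, -1)
t=6: X=(3, 2, -1), d=5 → -e3, X_7=(3, 2, -2)
t=7: X=(3, 2, -2), d=4 → +e3, X_8=(3, 2, -1)
t=8: X=(3, 2, -1), d=4 → +e3, X_9=(3, 2, 0)
t=9: X=(3, 2, 0), d=5 → -e3, X_10=(3, 2, -1)
t=10: X=(3, 2, -1), d=5 → -e3, X_11=(3, 2, -2)
t=11: X=(3, 2, -2), d=0 → +e1, X_12=(4, 2, -2)
t=12: X=(4, 2, -2), d=0 → +e1, X_13=(5, 2, -2)
t=13: X=(5, 2, -2), d=4 → +e3, X_14=(5, 2, -1)
t=14: X=(5, 2, -1), d=3 → -e2, X_15=(5, 1, -1)

(5, 1, -1)


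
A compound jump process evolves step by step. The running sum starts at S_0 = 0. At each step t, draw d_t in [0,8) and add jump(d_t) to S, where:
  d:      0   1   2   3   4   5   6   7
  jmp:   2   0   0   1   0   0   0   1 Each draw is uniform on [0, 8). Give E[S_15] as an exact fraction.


Outcome values over d=0..7: [2, 0, 0, 1, 0, 0, 0, 1]
Σy = 4, Σy² = 6, M = 8
μ = 4/8 = 1/2,  σ² = 6/8 − (1/2)² = 1/2
E[S_15] = 0 + 15·(1/2) = 15/2

15/2


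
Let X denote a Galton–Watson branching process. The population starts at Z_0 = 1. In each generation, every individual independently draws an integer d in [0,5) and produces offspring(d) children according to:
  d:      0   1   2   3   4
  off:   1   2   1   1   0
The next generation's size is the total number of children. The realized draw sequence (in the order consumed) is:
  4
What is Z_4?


gen 0: Z_0=1, draws=[4], offspring=[0], Z_1=0
gen 1: Z_1=0, draws=[], offspring=[], Z_2=0
gen 2: Z_2=0, draws=[], offspring=[], Z_3=0
gen 3: Z_3=0, draws=[], offspring=[], Z_4=0

0


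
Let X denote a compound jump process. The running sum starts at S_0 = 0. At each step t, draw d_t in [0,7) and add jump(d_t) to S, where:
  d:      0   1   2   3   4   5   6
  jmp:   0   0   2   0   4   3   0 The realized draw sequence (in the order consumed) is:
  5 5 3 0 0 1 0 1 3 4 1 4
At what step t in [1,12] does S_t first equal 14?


12

t=0: S=0, d=5, jump=3, S_1=3
t=1: S=3, d=5, jump=3, S_2=6
t=2: S=6, d=3, jump=0, S_3=6
t=3: S=6, d=0, jump=0, S_4=6
t=4: S=6, d=0, jump=0, S_5=6
t=5: S=6, d=1, jump=0, S_6=6
t=6: S=6, d=0, jump=0, S_7=6
t=7: S=6, d=1, jump=0, S_8=6
t=8: S=6, d=3, jump=0, S_9=6
t=9: S=6, d=4, jump=4, S_10=10
t=10: S=10, d=1, jump=0, S_11=10
t=11: S=10, d=4, jump=4, S_12=14


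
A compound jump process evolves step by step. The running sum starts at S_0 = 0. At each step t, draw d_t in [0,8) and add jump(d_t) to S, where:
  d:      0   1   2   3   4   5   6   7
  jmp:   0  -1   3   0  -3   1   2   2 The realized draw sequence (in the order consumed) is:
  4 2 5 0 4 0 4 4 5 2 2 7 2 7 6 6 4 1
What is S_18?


6

t=0: S=0, d=4, jump=-3, S_1=-3
t=1: S=-3, d=2, jump=3, S_2=0
t=2: S=0, d=5, jump=1, S_3=1
t=3: S=1, d=0, jump=0, S_4=1
t=4: S=1, d=4, jump=-3, S_5=-2
t=5: S=-2, d=0, jump=0, S_6=-2
t=6: S=-2, d=4, jump=-3, S_7=-5
t=7: S=-5, d=4, jump=-3, S_8=-8
t=8: S=-8, d=5, jump=1, S_9=-7
t=9: S=-7, d=2, jump=3, S_10=-4
t=10: S=-4, d=2, jump=3, S_11=-1
t=11: S=-1, d=7, jump=2, S_12=1
t=12: S=1, d=2, jump=3, S_13=4
t=13: S=4, d=7, jump=2, S_14=6
t=14: S=6, d=6, jump=2, S_15=8
t=15: S=8, d=6, jump=2, S_16=10
t=16: S=10, d=4, jump=-3, S_17=7
t=17: S=7, d=1, jump=-1, S_18=6


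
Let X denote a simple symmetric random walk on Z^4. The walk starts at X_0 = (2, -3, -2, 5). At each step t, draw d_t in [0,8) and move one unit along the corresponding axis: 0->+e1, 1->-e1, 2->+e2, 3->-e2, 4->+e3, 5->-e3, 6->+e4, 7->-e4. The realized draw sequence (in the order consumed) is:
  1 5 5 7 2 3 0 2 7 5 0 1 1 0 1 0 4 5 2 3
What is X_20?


(2, -2, -5, 3)

t=0: X=(2, -3, -2, 5), d=1 → -e1, X_1=(1, -3, -2, 5)
t=1: X=(1, -3, -2, 5), d=5 → -e3, X_2=(1, -3, -3, 5)
t=2: X=(1, -3, -3, 5), d=5 → -e3, X_3=(1, -3, -4, 5)
t=3: X=(1, -3, -4, 5), d=7 → -e4, X_4=(1, -3, -4, 4)
t=4: X=(1, -3, -4, 4), d=2 → +e2, X_5=(1, -2, -4, 4)
t=5: X=(1, -2, -4, 4), d=3 → -e2, X_6=(1, -3, -4, 4)
t=6: X=(1, -3, -4, 4), d=0 → +e1, X_7=(2, -3, -4, 4)
t=7: X=(2, -3, -4, 4), d=2 → +e2, X_8=(2, -2, -4, 4)
t=8: X=(2, -2, -4, 4), d=7 → -e4, X_9=(2, -2, -4, 3)
t=9: X=(2, -2, -4, 3), d=5 → -e3, X_10=(2, -2, -5, 3)
t=10: X=(2, -2, -5, 3), d=0 → +e1, X_11=(3, -2, -5, 3)
t=11: X=(3, -2, -5, 3), d=1 → -e1, X_12=(2, -2, -5, 3)
t=12: X=(2, -2, -5, 3), d=1 → -e1, X_13=(1, -2, -5, 3)
t=13: X=(1, -2, -5, 3), d=0 → +e1, X_14=(2, -2, -5, 3)
t=14: X=(2, -2, -5, 3), d=1 → -e1, X_15=(1, -2, -5, 3)
t=15: X=(1, -2, -5, 3), d=0 → +e1, X_16=(2, -2, -5, 3)
t=16: X=(2, -2, -5, 3), d=4 → +e3, X_17=(2, -2, -4, 3)
t=17: X=(2, -2, -4, 3), d=5 → -e3, X_18=(2, -2, -5, 3)
t=18: X=(2, -2, -5, 3), d=2 → +e2, X_19=(2, -1, -5, 3)
t=19: X=(2, -1, -5, 3), d=3 → -e2, X_20=(2, -2, -5, 3)


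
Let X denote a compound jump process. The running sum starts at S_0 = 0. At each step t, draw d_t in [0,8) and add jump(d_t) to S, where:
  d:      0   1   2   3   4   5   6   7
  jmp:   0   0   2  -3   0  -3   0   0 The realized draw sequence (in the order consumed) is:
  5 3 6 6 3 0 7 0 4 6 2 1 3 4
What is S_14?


t=0: S=0, d=5, jump=-3, S_1=-3
t=1: S=-3, d=3, jump=-3, S_2=-6
t=2: S=-6, d=6, jump=0, S_3=-6
t=3: S=-6, d=6, jump=0, S_4=-6
t=4: S=-6, d=3, jump=-3, S_5=-9
t=5: S=-9, d=0, jump=0, S_6=-9
t=6: S=-9, d=7, jump=0, S_7=-9
t=7: S=-9, d=0, jump=0, S_8=-9
t=8: S=-9, d=4, jump=0, S_9=-9
t=9: S=-9, d=6, jump=0, S_10=-9
t=10: S=-9, d=2, jump=2, S_11=-7
t=11: S=-7, d=1, jump=0, S_12=-7
t=12: S=-7, d=3, jump=-3, S_13=-10
t=13: S=-10, d=4, jump=0, S_14=-10

-10


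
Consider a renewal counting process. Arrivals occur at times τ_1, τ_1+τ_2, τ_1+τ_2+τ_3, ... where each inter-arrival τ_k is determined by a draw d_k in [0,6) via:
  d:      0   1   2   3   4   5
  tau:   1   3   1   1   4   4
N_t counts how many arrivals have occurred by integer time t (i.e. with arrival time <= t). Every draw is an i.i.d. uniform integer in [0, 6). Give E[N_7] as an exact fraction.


Inter-arrival values over d=0..5: [1, 3, 1, 1, 4, 4]
Each d has probability 1/6, so the pmf of τ is: f(1) = 1/2, f(3) = 1/6, f(4) = 1/3
Renewal equation for m(n) = E[N_n]: condition on τ_1 = k (if k <= n, one arrival plus a fresh copy on the remaining n−k steps): m(n) = F(n) + Σ_{k<=n} f(k)·m(n−k), where F(n) = P(τ <= n) and m(0) = 0
m(1) = F(1) = 1/2
m(2) = F(2) + f(1)·m(1) = 1/2 + 1/2·1/2 = 3/4
m(3) = F(3) + f(1)·m(2) = 2/3 + 1/2·3/4 = 25/24
m(4) = F(4) + f(1)·m(3) + f(3)·m(1) = 1 + 1/2·25/24 + 1/6·1/2 = 77/48
m(5) = F(5) + f(1)·m(4) + f(3)·m(2) + f(4)·m(1) = 1 + 1/2·77/48 + 1/6·3/4 + 1/3·1/2 = 67/32
m(6) = F(6) + f(1)·m(5) + f(3)·m(3) + f(4)·m(2) = 1 + 1/2·67/32 + 1/6·25/24 + 1/3·3/4 = 1423/576
m(7) = F(7) + f(1)·m(6) + f(3)·m(4) + f(4)·m(3) = 1 + 1/2·1423/576 + 1/6·77/48 + 1/3·25/24 = 3283/1152
E[N_7] = m(7) = 3283/1152

3283/1152


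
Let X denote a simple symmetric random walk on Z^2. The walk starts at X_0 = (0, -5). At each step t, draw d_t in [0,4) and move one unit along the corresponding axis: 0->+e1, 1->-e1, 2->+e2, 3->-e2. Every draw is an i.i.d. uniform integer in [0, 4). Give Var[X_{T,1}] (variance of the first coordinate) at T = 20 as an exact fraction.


Outcome values over d=0..3: [1, -1, 0, 0]
Σy = 0, Σy² = 2, M = 4
μ = 0/4 = 0,  σ² = 2/4 − (0)² = 1/2
Independent increments: Var[X_20] = 20·σ² = 20·(1/2) = 10

10


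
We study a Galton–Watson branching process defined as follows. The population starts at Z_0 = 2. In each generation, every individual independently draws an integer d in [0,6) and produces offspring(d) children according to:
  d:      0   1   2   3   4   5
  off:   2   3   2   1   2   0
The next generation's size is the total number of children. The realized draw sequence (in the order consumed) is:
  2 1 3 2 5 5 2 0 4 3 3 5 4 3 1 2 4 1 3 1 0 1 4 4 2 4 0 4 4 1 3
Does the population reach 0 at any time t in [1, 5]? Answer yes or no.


no

gen 0: Z_0=2, draws=[2, 1], offspring=[2, 3], Z_1=5
gen 1: Z_1=5, draws=[3, 2, 5, 5, 2], offspring=[1, 2, 0, 0, 2], Z_2=5
gen 2: Z_2=5, draws=[0, 4, 3, 3, 5], offspring=[2, 2, 1, 1, 0], Z_3=6
gen 3: Z_3=6, draws=[4, 3, 1, 2, 4, 1], offspring=[2, 1, 3, 2, 2, 3], Z_4=13
gen 4: Z_4=13, draws=[3, 1, 0, 1, 4, 4, 2, 4, 0, 4, 4, 1, 3], offspring=[1, 3, 2, 3, 2, 2, 2, 2, 2, 2, 2, 3, 1], Z_5=27


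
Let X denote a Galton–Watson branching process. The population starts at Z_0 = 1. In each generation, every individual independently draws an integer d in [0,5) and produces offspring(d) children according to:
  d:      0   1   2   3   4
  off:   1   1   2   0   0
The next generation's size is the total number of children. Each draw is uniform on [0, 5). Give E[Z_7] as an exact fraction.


Outcome values over d=0..4: [1, 1, 2, 0, 0]
Σy = 4, Σy² = 6, M = 5
μ = 4/5 = 4/5,  σ² = 6/5 − (4/5)² = 14/25
E[Z_0] = 1
E[Z_1] = 4/5·E[Z_0] = 4/5
E[Z_2] = 4/5·E[Z_1] = 16/25
E[Z_3] = 4/5·E[Z_2] = 64/125
E[Z_4] = 4/5·E[Z_3] = 256/625
E[Z_5] = 4/5·E[Z_4] = 1024/3125
E[Z_6] = 4/5·E[Z_5] = 4096/15625
E[Z_7] = 4/5·E[Z_6] = 16384/78125

16384/78125


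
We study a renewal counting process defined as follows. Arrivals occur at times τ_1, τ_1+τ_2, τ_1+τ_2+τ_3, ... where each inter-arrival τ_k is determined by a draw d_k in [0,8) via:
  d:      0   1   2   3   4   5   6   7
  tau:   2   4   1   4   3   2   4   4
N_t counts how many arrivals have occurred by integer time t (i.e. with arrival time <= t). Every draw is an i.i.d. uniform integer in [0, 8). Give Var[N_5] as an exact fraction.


360565807/1073741824

Inter-arrival values over d=0..7: [2, 4, 1, 4, 3, 2, 4, 4]
Each d has probability 1/8, so the pmf of τ is: f(1) = 1/8, f(2) = 1/4, f(3) = 1/8, f(4) = 1/2
Let p_n(j) = P(N_n = j), with p_0 = [1]. Condition on τ_1: p_n(0) = P(τ > n), and for j >= 1, p_n(j) = Σ_{k<=n} f(k)·p_{n−k}(j−1)
p_1 = [7/8, 1/8]  (j = 0..1)
p_2 = [5/8, 23/64, 1/64]  (j = 0..2)
p_3 = [1/2, 27/64, 39/512, 1/512]  (j = 0..3)
p_4 = [0, 53/64, 81/512, 55/4096, 1/4096]  (j = 0..4)
p_5 = [0, 41/64, 81/256, 167/4096, 71/32768, 1/32768]  (j = 0..5)
E[N_5] = Σ j·p_5(j) = 46025/32768;  E[N_5²] = Σ j²·p_5(j) = 75649/32768
Var[N_5] = 75649/32768 − (46025/32768)² = 360565807/1073741824


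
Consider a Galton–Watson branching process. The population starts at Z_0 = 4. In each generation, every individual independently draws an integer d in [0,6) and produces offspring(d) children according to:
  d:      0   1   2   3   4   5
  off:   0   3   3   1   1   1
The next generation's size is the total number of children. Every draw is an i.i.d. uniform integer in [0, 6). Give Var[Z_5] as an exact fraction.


85455/256

Outcome values over d=0..5: [0, 3, 3, 1, 1, 1]
Σy = 9, Σy² = 21, M = 6
μ = 9/6 = 3/2,  σ² = 21/6 − (3/2)² = 5/4
V_0 = 0, E_0 = 4
V_1 = 5/4·E_0 + (3/2)²·V_0 = 5;  E_1 = 6
V_2 = 5/4·E_1 + (3/2)²·V_1 = 75/4;  E_2 = 9
V_3 = 5/4·E_2 + (3/2)²·V_2 = 855/16;  E_3 = 27/2
V_4 = 5/4·E_3 + (3/2)²·V_3 = 8775/64;  E_4 = 81/4
V_5 = 5/4·E_4 + (3/2)²·V_4 = 85455/256;  E_5 = 243/8


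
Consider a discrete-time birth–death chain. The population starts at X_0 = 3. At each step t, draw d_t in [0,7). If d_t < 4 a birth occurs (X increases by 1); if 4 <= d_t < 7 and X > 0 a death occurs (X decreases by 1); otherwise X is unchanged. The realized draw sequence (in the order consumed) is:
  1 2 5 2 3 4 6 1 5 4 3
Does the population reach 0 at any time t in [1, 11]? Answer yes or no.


t=0: X=3, d=1 → birth, X_1=4
t=1: X=4, d=2 → birth, X_2=5
t=2: X=5, d=5 → death, X_3=4
t=3: X=4, d=2 → birth, X_4=5
t=4: X=5, d=3 → birth, X_5=6
t=5: X=6, d=4 → death, X_6=5
t=6: X=5, d=6 → death, X_7=4
t=7: X=4, d=1 → birth, X_8=5
t=8: X=5, d=5 → death, X_9=4
t=9: X=4, d=4 → death, X_10=3
t=10: X=3, d=3 → birth, X_11=4

no


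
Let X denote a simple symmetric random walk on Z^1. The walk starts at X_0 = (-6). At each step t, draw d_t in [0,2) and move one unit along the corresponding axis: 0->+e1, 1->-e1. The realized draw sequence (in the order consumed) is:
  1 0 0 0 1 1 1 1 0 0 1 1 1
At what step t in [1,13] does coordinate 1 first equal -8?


t=0: X=(-6), d=1 → -e1, X_1=(-7)
t=1: X=(-7), d=0 → +e1, X_2=(-6)
t=2: X=(-6), d=0 → +e1, X_3=(-5)
t=3: X=(-5), d=0 → +e1, X_4=(-4)
t=4: X=(-4), d=1 → -e1, X_5=(-5)
t=5: X=(-5), d=1 → -e1, X_6=(-6)
t=6: X=(-6), d=1 → -e1, X_7=(-7)
t=7: X=(-7), d=1 → -e1, X_8=(-8)
t=8: X=(-8), d=0 → +e1, X_9=(-7)
t=9: X=(-7), d=0 → +e1, X_10=(-6)
t=10: X=(-6), d=1 → -e1, X_11=(-7)
t=11: X=(-7), d=1 → -e1, X_12=(-8)
t=12: X=(-8), d=1 → -e1, X_13=(-9)

8


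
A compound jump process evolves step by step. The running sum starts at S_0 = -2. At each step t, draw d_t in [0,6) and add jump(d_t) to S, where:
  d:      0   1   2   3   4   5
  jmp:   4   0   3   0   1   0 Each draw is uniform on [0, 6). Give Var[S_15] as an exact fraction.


Outcome values over d=0..5: [4, 0, 3, 0, 1, 0]
Σy = 8, Σy² = 26, M = 6
μ = 8/6 = 4/3,  σ² = 26/6 − (4/3)² = 23/9
Independent increments: Var[S_15] = 15·σ² = 15·(23/9) = 115/3

115/3


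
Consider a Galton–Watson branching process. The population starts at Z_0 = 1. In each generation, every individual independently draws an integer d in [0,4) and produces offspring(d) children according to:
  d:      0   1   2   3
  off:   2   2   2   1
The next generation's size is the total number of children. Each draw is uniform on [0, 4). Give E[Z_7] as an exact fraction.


Outcome values over d=0..3: [2, 2, 2, 1]
Σy = 7, Σy² = 13, M = 4
μ = 7/4 = 7/4,  σ² = 13/4 − (7/4)² = 3/16
E[Z_0] = 1
E[Z_1] = 7/4·E[Z_0] = 7/4
E[Z_2] = 7/4·E[Z_1] = 49/16
E[Z_3] = 7/4·E[Z_2] = 343/64
E[Z_4] = 7/4·E[Z_3] = 2401/256
E[Z_5] = 7/4·E[Z_4] = 16807/1024
E[Z_6] = 7/4·E[Z_5] = 117649/4096
E[Z_7] = 7/4·E[Z_6] = 823543/16384

823543/16384


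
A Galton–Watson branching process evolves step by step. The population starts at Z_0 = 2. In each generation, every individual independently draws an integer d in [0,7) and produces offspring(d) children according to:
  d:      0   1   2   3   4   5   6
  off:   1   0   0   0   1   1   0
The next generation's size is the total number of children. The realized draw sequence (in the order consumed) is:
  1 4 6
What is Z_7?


0

gen 0: Z_0=2, draws=[1, 4], offspring=[0, 1], Z_1=1
gen 1: Z_1=1, draws=[6], offspring=[0], Z_2=0
gen 2: Z_2=0, draws=[], offspring=[], Z_3=0
gen 3: Z_3=0, draws=[], offspring=[], Z_4=0
gen 4: Z_4=0, draws=[], offspring=[], Z_5=0
gen 5: Z_5=0, draws=[], offspring=[], Z_6=0
gen 6: Z_6=0, draws=[], offspring=[], Z_7=0


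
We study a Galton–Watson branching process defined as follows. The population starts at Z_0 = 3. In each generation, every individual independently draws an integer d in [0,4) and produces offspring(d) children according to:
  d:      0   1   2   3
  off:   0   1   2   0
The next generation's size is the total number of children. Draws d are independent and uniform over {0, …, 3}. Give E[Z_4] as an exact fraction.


Outcome values over d=0..3: [0, 1, 2, 0]
Σy = 3, Σy² = 5, M = 4
μ = 3/4 = 3/4,  σ² = 5/4 − (3/4)² = 11/16
E[Z_0] = 3
E[Z_1] = 3/4·E[Z_0] = 9/4
E[Z_2] = 3/4·E[Z_1] = 27/16
E[Z_3] = 3/4·E[Z_2] = 81/64
E[Z_4] = 3/4·E[Z_3] = 243/256

243/256


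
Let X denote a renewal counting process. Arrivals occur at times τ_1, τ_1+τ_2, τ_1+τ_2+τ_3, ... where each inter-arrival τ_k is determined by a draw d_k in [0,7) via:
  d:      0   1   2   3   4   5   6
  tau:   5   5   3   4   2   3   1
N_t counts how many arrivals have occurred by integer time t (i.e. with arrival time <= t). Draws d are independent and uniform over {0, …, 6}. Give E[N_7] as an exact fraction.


1521843/823543

Inter-arrival values over d=0..6: [5, 5, 3, 4, 2, 3, 1]
Each d has probability 1/7, so the pmf of τ is: f(1) = 1/7, f(2) = 1/7, f(3) = 2/7, f(4) = 1/7, f(5) = 2/7
Renewal equation for m(n) = E[N_n]: condition on τ_1 = k (if k <= n, one arrival plus a fresh copy on the remaining n−k steps): m(n) = F(n) + Σ_{k<=n} f(k)·m(n−k), where F(n) = P(τ <= n) and m(0) = 0
m(1) = F(1) = 1/7
m(2) = F(2) + f(1)·m(1) = 2/7 + 1/7·1/7 = 15/49
m(3) = F(3) + f(1)·m(2) + f(2)·m(1) = 4/7 + 1/7·15/49 + 1/7·1/7 = 218/343
m(4) = F(4) + f(1)·m(3) + f(2)·m(2) + f(3)·m(1) = 5/7 + 1/7·218/343 + 1/7·15/49 + 2/7·1/7 = 2136/2401
m(5) = F(5) + f(1)·m(4) + f(2)·m(3) + f(3)·m(2) + f(4)·m(1) = 1 + 1/7·2136/2401 + 1/7·218/343 + 2/7·15/49 + 1/7·1/7 = 22282/16807
m(6) = F(6) + f(1)·m(5) + f(2)·m(4) + f(3)·m(3) + f(4)·m(2) + f(5)·m(1) = 1 + 1/7·22282/16807 + 1/7·2136/2401 + 2/7·218/343 + 1/7·15/49 + 2/7·1/7 = 186194/117649
m(7) = F(7) + f(1)·m(6) + f(2)·m(5) + f(3)·m(4) + f(4)·m(3) + f(5)·m(2) = 1 + 1/7·186194/117649 + 1/7·22282/16807 + 2/7·2136/2401 + 1/7·218/343 + 2/7·15/49 = 1521843/823543
E[N_7] = m(7) = 1521843/823543


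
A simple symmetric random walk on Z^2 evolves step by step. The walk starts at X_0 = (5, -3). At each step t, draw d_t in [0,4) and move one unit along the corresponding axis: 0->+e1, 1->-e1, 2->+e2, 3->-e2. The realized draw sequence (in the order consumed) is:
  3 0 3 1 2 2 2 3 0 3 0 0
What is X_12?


t=0: X=(5, -3), d=3 → -e2, X_1=(5, -4)
t=1: X=(5, -4), d=0 → +e1, X_2=(6, -4)
t=2: X=(6, -4), d=3 → -e2, X_3=(6, -5)
t=3: X=(6, -5), d=1 → -e1, X_4=(5, -5)
t=4: X=(5, -5), d=2 → +e2, X_5=(5, -4)
t=5: X=(5, -4), d=2 → +e2, X_6=(5, -3)
t=6: X=(5, -3), d=2 → +e2, X_7=(5, -2)
t=7: X=(5, -2), d=3 → -e2, X_8=(5, -3)
t=8: X=(5, -3), d=0 → +e1, X_9=(6, -3)
t=9: X=(6, -3), d=3 → -e2, X_10=(6, -4)
t=10: X=(6, -4), d=0 → +e1, X_11=(7, -4)
t=11: X=(7, -4), d=0 → +e1, X_12=(8, -4)

(8, -4)


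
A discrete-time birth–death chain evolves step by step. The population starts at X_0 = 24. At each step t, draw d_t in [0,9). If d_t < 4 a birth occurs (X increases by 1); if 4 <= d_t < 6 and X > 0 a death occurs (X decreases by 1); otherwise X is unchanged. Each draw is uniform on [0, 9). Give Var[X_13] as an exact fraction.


650/81

X can drop by at most 1 per step and X_0 = 24 > T = 13, so X_t >= 24 − t >= 11 > 0 for every t <= 13: the floor at 0 (the 'and X > 0' condition) never binds. Hence X_13 = X_0 + Σ_{t<13} Y_t with i.i.d. increments Y_t = y(d_t) ∈ {+1, −1, 0}.
Outcome values over d=0..8: [1, 1, 1, 1, -1, -1, 0, 0, 0]
Σy = 2, Σy² = 6, M = 9
μ = 2/9 = 2/9,  σ² = 6/9 − (2/9)² = 50/81
Independent increments: Var[X_13] = 13·σ² = 13·(50/81) = 650/81
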